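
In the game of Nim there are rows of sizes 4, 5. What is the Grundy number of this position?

1

Nim-sum: 4 ^ 5 = 1.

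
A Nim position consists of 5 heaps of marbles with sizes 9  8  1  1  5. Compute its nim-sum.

4

Nim-sum: 9 ^ 8 ^ 1 ^ 1 ^ 5 = 4.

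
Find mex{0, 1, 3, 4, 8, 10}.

The values 0, 1 are all present; 2 is the first non-negative integer missing from the set.

2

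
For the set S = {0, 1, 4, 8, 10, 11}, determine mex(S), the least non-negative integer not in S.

The values 0, 1 are all present; 2 is the first non-negative integer missing from the set.

2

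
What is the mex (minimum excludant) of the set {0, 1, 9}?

2

The values 0, 1 are all present; 2 is the first non-negative integer missing from the set.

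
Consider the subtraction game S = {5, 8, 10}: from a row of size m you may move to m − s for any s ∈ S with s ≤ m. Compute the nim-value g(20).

Build the Grundy sequence with g(k) = mex{g(k−s) : s ∈ {5, 8, 10}, s ≤ k}:
k:     0  1  2  3  4  5  6  7  8  9 10 11 12 13 14 15 16 17 18 19 20
g(k):  0  0  0  0  0  1  1  1  1  1  2  2  2  2  2  0  0  0  0  0  1
So g(20) = 1.

1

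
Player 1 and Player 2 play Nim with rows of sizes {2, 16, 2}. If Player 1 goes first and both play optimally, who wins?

Nim-sum: 2 XOR 16 XOR 2 = 16.
The nim-sum is 16 ≠ 0, so this is an N-position: the player to move can win; Player 1 has a winning move.

Player 1 wins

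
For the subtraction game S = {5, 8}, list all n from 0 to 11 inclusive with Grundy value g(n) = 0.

0, 1, 2, 3, 4

Compute g(0), g(1), … for moves {5, 8}:
k:     0  1  2  3  4  5  6  7  8  9 10 11
g(k):  0  0  0  0  0  1  1  1  1  1  2  2
The P-positions (g = 0) in 0..11 are 0, 1, 2, 3, 4.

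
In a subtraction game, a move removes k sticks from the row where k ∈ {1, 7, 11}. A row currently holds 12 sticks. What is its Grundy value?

Grundy values for subtraction set {1, 7, 11}:
k:     0  1  2  3  4  5  6  7  8  9 10 11 12
g(k):  0  1  0  1  0  1  0  1  0  1  0  1  0
So g(12) = 0.

0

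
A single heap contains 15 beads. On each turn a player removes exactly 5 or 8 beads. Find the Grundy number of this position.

0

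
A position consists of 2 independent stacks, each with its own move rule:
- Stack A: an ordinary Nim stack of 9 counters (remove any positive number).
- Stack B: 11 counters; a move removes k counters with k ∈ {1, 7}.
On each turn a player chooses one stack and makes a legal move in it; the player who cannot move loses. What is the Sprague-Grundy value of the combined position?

8

Stack A is a plain Nim stack of size 9, so its Grundy value is 9.
For stack B, compute g(0), g(1), … with moves {1, 7}:
g(0) = mex{} = 0
g(1) = mex{0} = 1
g(2) = mex{1} = 0
g(3) = mex{0} = 1
g(4) = mex{1} = 0
g(5) = mex{0} = 1
g(6) = mex{1} = 0
g(7) = mex{0} = 1
g(8) = mex{1} = 0
g(9) = mex{0} = 1
g(10) = mex{1} = 0
g(11) = mex{0} = 1
So g(11) = 1.
By the Sprague-Grundy theorem, the Grundy value of a sum of independent games is the XOR of the component values.
Combined value = 9 XOR 1 = 8.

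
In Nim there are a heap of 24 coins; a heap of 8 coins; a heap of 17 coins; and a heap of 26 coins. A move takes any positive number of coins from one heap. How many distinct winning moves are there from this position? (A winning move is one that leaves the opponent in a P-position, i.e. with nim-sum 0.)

Bitwise XOR of the heap sizes:
  11000  (24)
  01000  (8)
  10001  (17)
  11010  (26)
  -----
  11011  (27)
The overall nim-sum is X = 27. A heap of size p has a winning move iff p XOR X < p (reduce it to p XOR X).
  24: 24 XOR 27 = 3 < 24 — winning move (to 3).
  8: 8 XOR 27 = 19 ≥ 8 — no move.
  17: 17 XOR 27 = 10 < 17 — winning move (to 10).
  26: 26 XOR 27 = 1 < 26 — winning move (to 1).
That gives 3 winning moves.

3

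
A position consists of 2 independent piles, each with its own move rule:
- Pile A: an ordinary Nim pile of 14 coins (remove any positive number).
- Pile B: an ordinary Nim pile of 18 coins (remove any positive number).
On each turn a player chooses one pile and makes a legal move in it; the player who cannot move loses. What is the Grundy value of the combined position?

Pile A is a plain Nim pile of size 14, so its Grundy value is 14.
Pile B is a plain Nim pile of size 18, so its Grundy value is 18.
The value of a disjunctive sum is the nim-sum of the parts.
Combined value = 14 XOR 18 = 28.

28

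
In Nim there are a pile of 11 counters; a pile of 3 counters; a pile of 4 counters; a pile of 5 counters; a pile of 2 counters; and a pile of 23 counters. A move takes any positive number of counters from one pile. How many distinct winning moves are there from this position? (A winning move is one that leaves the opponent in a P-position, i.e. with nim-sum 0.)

In binary:
  01011  (11)
  00011  (3)
  00100  (4)
  00101  (5)
  00010  (2)
  10111  (23)
  -----
  11100  (28)
The overall nim-sum is X = 28. A pile of size p has a winning move iff p XOR X < p (reduce it to p XOR X).
  11: 11 XOR 28 = 23 ≥ 11 — no move.
  3: 3 XOR 28 = 31 ≥ 3 — no move.
  4: 4 XOR 28 = 24 ≥ 4 — no move.
  5: 5 XOR 28 = 25 ≥ 5 — no move.
  2: 2 XOR 28 = 30 ≥ 2 — no move.
  23: 23 XOR 28 = 11 < 23 — winning move (to 11).
That gives 1 winning move.

1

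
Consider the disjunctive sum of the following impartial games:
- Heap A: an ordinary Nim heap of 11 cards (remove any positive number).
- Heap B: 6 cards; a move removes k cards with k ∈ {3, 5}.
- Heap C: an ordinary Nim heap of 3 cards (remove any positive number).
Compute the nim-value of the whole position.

Heap A is a plain Nim heap of size 11, so its Grundy value is 11.
For heap B, compute g(0), g(1), … with moves {3, 5}:
k:     0  1  2  3  4  5  6
g(k):  0  0  0  1  1  1  2
So g(6) = 2.
Heap C is a plain Nim heap of size 3, so its Grundy value is 3.
The value of a disjunctive sum is the nim-sum of the parts.
Combined value = 11 XOR 2 XOR 3 = 10.

10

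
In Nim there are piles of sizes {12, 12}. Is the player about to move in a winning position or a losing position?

Compute the nim-sum pairwise:
12 ⊕ 12 = 0
The nim-sum is 0, so this is a P-position: the player to move is in a losing position under optimal play.

Losing position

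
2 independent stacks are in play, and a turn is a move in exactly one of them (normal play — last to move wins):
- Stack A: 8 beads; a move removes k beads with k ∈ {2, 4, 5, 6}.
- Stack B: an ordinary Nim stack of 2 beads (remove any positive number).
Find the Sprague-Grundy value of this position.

Grundy values for stack A (subtraction set {2, 4, 5, 6}):
g(0) = mex{} = 0
g(1) = mex{} = 0
g(2) = mex{0} = 1
g(3) = mex{0} = 1
g(4) = mex{0,1} = 2
g(5) = mex{0,1} = 2
g(6) = mex{0,1,2} = 3
g(7) = mex{0,1,2} = 3
g(8) = mex{1,2,3} = 0
So g(8) = 0.
Stack B is a plain Nim stack of size 2, so its Grundy value is 2.
The value of a disjunctive sum is the nim-sum of the parts.
Combined value = 0 XOR 2 = 2.

2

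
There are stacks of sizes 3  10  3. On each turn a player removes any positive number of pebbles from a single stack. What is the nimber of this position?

10

Write each in binary and XOR column by column:
  0011  (3)
  1010  (10)
  0011  (3)
  ----
  1010  (10)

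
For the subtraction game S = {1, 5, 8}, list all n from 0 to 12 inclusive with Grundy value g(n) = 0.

0, 2, 4, 6

Build the Grundy sequence with g(k) = mex{g(k−s) : s ∈ {1, 5, 8}, s ≤ k}:
k:     0  1  2  3  4  5  6  7  8  9 10 11 12
g(k):  0  1  0  1  0  1  0  1  2  3  2  3  2
The P-positions (g = 0) in 0..12 are 0, 2, 4, 6.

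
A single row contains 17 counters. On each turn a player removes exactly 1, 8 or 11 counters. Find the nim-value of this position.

Grundy values for subtraction set {1, 8, 11}:
k:     0  1  2  3  4  5  6  7  8  9 10 11 12 13 14 15 16 17
g(k):  0  1  0  1  0  1  0  1  2  0  1  2  3  2  3  2  0  1
So g(17) = 1.

1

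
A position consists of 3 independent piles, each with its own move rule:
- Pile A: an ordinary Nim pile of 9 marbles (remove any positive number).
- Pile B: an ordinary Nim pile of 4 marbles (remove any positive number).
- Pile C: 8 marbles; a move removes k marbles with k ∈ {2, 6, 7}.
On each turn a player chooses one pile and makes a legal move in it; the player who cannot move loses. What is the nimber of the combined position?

Pile A is a plain Nim pile of size 9, so its Grundy value is 9.
Pile B is a plain Nim pile of size 4, so its Grundy value is 4.
Grundy values for pile C (subtraction set {2, 6, 7}):
k:     0  1  2  3  4  5  6  7  8
g(k):  0  0  1  1  0  0  1  1  2
So g(8) = 2.
The value of a disjunctive sum is the nim-sum of the parts.
Combined value = 9 ⊕ 4 ⊕ 2 = 15.

15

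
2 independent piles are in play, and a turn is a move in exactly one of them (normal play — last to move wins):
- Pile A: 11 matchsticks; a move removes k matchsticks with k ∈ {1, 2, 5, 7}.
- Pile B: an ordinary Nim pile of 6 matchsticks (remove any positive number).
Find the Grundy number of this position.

4

Grundy values for pile A (subtraction set {1, 2, 5, 7}):
g(0) = mex{} = 0
g(1) = mex{0} = 1
g(2) = mex{0,1} = 2
g(3) = mex{1,2} = 0
g(4) = mex{0,2} = 1
g(5) = mex{0,1} = 2
g(6) = mex{1,2} = 0
g(7) = mex{0,2} = 1
g(8) = mex{0,1} = 2
g(9) = mex{1,2} = 0
g(10) = mex{0,2} = 1
g(11) = mex{0,1} = 2
So g(11) = 2.
Pile B is a plain Nim pile of size 6, so its Grundy value is 6.
The value of a disjunctive sum is the nim-sum of the parts.
Combined value = 2 XOR 6 = 4.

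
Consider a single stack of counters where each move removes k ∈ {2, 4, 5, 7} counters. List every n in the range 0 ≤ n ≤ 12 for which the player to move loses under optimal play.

Compute g(0), g(1), … for moves {2, 4, 5, 7}:
k:     0  1  2  3  4  5  6  7  8  9 10 11 12
g(k):  0  0  1  1  2  2  3  3  4  0  0  1  1
The P-positions (g = 0) in 0..12 are 0, 1, 9, 10.

0, 1, 9, 10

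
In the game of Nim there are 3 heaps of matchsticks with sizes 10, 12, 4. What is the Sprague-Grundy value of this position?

Nim-sum: 10 ⊕ 12 ⊕ 4 = 2.

2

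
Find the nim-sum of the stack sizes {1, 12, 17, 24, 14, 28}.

22

Write each in binary and XOR column by column:
  00001  (1)
  01100  (12)
  10001  (17)
  11000  (24)
  01110  (14)
  11100  (28)
  -----
  10110  (22)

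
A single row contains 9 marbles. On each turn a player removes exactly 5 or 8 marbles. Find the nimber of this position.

Build the Grundy sequence with g(k) = mex{g(k−s) : s ∈ {5, 8}, s ≤ k}:
g(0) = mex{} = 0
g(1) = mex{} = 0
g(2) = mex{} = 0
g(3) = mex{} = 0
g(4) = mex{} = 0
g(5) = mex{0} = 1
g(6) = mex{0} = 1
g(7) = mex{0} = 1
g(8) = mex{0} = 1
g(9) = mex{0} = 1
So g(9) = 1.

1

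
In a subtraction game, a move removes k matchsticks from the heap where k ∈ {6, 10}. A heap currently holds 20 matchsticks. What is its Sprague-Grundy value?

0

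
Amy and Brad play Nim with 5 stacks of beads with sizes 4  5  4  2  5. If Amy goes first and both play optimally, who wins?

Amy wins

Nim-sum: 4 ⊕ 5 ⊕ 4 ⊕ 2 ⊕ 5 = 2.
The nim-sum is 2 ≠ 0, so this is an N-position: the player to move can win; Amy has a winning move.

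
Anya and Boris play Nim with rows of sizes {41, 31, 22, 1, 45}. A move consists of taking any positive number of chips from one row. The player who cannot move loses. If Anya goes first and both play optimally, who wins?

Anya wins

Write each in binary and XOR column by column:
  101001  (41)
  011111  (31)
  010110  (22)
  000001  (1)
  101101  (45)
  ------
  001100  (12)
The nim-sum is 12 ≠ 0, so this is an N-position: the player to move can win; Anya has a winning move.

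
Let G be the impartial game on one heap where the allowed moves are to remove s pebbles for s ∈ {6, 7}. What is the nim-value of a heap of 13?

0

Build the Grundy sequence with g(k) = mex{g(k−s) : s ∈ {6, 7}, s ≤ k}:
g(0) = mex{} = 0
g(1) = mex{} = 0
g(2) = mex{} = 0
g(3) = mex{} = 0
g(4) = mex{} = 0
g(5) = mex{} = 0
g(6) = mex{0} = 1
g(7) = mex{0} = 1
g(8) = mex{0} = 1
g(9) = mex{0} = 1
g(10) = mex{0} = 1
g(11) = mex{0} = 1
g(12) = mex{0,1} = 2
g(13) = mex{1} = 0
So g(13) = 0.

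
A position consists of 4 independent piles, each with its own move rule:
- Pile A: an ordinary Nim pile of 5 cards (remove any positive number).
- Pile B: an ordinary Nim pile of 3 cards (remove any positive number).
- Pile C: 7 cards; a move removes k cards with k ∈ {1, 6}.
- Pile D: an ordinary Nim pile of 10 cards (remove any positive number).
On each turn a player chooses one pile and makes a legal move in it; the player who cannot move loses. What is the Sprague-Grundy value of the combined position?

Pile A is a plain Nim pile of size 5, so its Grundy value is 5.
Pile B is a plain Nim pile of size 3, so its Grundy value is 3.
Grundy values for pile C (subtraction set {1, 6}):
g(0) = mex{} = 0
g(1) = mex{0} = 1
g(2) = mex{1} = 0
g(3) = mex{0} = 1
g(4) = mex{1} = 0
g(5) = mex{0} = 1
g(6) = mex{0,1} = 2
g(7) = mex{1,2} = 0
So g(7) = 0.
Pile D is a plain Nim pile of size 10, so its Grundy value is 10.
By the Sprague-Grundy theorem, the Grundy value of a sum of independent games is the XOR of the component values.
Combined value = 5 XOR 3 XOR 0 XOR 10 = 12.

12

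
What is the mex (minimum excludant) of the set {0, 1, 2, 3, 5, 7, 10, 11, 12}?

The values 0, 1, 2, 3 are all present; 4 is the first non-negative integer missing from the set.

4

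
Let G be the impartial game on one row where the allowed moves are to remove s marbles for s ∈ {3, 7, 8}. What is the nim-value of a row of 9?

1

Grundy values for subtraction set {3, 7, 8}:
k:     0  1  2  3  4  5  6  7  8  9
g(k):  0  0  0  1  1  1  0  2  2  1
So g(9) = 1.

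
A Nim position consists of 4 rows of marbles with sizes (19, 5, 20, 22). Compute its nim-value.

20

Nim-sum: 19 ⊕ 5 ⊕ 20 ⊕ 22 = 20.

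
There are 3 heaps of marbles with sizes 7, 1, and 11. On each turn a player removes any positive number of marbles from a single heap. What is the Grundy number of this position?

13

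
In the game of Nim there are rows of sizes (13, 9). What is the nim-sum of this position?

Nim-sum: 13 XOR 9 = 4.

4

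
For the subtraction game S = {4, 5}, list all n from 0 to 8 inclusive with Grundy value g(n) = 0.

0, 1, 2, 3

Compute g(0), g(1), … for moves {4, 5}:
k:     0  1  2  3  4  5  6  7  8
g(k):  0  0  0  0  1  1  1  1  2
The P-positions (g = 0) in 0..8 are 0, 1, 2, 3.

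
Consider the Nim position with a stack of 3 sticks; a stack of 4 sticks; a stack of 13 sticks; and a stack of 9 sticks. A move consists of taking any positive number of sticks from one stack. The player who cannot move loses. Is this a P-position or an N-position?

N-position

Nim-sum: 3 ^ 4 ^ 13 ^ 9 = 3.
The nim-sum is 3 ≠ 0, so this is an N-position: the player to move can win.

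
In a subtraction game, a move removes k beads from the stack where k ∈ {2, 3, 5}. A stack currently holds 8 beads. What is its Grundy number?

0

Grundy values for subtraction set {2, 3, 5}:
g(0) = mex{} = 0
g(1) = mex{} = 0
g(2) = mex{0} = 1
g(3) = mex{0} = 1
g(4) = mex{0,1} = 2
g(5) = mex{0,1} = 2
g(6) = mex{0,1,2} = 3
g(7) = mex{1,2} = 0
g(8) = mex{1,2,3} = 0
So g(8) = 0.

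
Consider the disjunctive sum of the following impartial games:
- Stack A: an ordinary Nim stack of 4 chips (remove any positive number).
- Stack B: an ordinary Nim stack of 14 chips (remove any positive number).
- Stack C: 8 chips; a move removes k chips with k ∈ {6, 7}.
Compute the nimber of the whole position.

Stack A is a plain Nim stack of size 4, so its Grundy value is 4.
Stack B is a plain Nim stack of size 14, so its Grundy value is 14.
Build the Grundy sequence for stack C with g(k) = mex{g(k−s) : s ∈ {6, 7}, s ≤ k}:
k:     0  1  2  3  4  5  6  7  8
g(k):  0  0  0  0  0  0  1  1  1
So g(8) = 1.
By the Sprague-Grundy theorem, the Grundy value of a sum of independent games is the XOR of the component values.
Combined value = 4 ⊕ 14 ⊕ 1 = 11.

11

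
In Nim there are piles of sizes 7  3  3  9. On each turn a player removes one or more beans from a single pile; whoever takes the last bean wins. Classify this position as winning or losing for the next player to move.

In binary:
  0111  (7)
  0011  (3)
  0011  (3)
  1001  (9)
  ----
  1110  (14)
The nim-sum is 14 ≠ 0, so this is an N-position: the player to move can win.

Winning position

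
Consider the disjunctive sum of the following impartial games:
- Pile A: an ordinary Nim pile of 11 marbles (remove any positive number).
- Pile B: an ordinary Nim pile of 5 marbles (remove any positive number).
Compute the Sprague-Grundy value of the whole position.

14

Pile A is a plain Nim pile of size 11, so its Grundy value is 11.
Pile B is a plain Nim pile of size 5, so its Grundy value is 5.
The value of a disjunctive sum is the nim-sum of the parts.
Combined value = 11 ⊕ 5 = 14.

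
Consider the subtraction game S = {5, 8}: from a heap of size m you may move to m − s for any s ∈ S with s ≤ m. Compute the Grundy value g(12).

2

Grundy values for subtraction set {5, 8}:
g(0) = mex{} = 0
g(1) = mex{} = 0
g(2) = mex{} = 0
g(3) = mex{} = 0
g(4) = mex{} = 0
g(5) = mex{0} = 1
g(6) = mex{0} = 1
g(7) = mex{0} = 1
g(8) = mex{0} = 1
g(9) = mex{0} = 1
g(10) = mex{0,1} = 2
g(11) = mex{0,1} = 2
g(12) = mex{0,1} = 2
So g(12) = 2.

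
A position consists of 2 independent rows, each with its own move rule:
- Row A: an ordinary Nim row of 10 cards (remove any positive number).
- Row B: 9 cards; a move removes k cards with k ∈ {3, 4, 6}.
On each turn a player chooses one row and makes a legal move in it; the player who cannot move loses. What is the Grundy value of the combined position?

Row A is a plain Nim row of size 10, so its Grundy value is 10.
Build the Grundy sequence for row B with g(k) = mex{g(k−s) : s ∈ {3, 4, 6}, s ≤ k}:
k:     0  1  2  3  4  5  6  7  8  9
g(k):  0  0  0  1  1  1  2  2  2  0
So g(9) = 0.
The value of a disjunctive sum is the nim-sum of the parts.
Combined value = 10 ⊕ 0 = 10.

10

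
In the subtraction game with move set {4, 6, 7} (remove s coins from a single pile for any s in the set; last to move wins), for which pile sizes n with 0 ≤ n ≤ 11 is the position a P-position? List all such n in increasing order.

Grundy values for subtraction set {4, 6, 7}:
k:     0  1  2  3  4  5  6  7  8  9 10 11
g(k):  0  0  0  0  1  1  1  1  2  2  2  0
The P-positions (g = 0) in 0..11 are 0, 1, 2, 3, 11.

0, 1, 2, 3, 11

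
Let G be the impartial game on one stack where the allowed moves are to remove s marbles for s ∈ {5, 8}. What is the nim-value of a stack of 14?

Build the Grundy sequence with g(k) = mex{g(k−s) : s ∈ {5, 8}, s ≤ k}:
k:     0  1  2  3  4  5  6  7  8  9 10 11 12 13 14
g(k):  0  0  0  0  0  1  1  1  1  1  2  2  2  0  0
So g(14) = 0.

0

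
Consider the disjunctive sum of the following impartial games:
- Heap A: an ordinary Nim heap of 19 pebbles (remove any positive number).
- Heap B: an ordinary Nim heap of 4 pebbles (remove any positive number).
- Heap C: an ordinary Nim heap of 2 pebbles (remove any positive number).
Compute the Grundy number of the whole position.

Heap A is a plain Nim heap of size 19, so its Grundy value is 19.
Heap B is a plain Nim heap of size 4, so its Grundy value is 4.
Heap C is a plain Nim heap of size 2, so its Grundy value is 2.
By the Sprague-Grundy theorem, the Grundy value of a sum of independent games is the XOR of the component values.
Combined value = 19 ⊕ 4 ⊕ 2 = 21.

21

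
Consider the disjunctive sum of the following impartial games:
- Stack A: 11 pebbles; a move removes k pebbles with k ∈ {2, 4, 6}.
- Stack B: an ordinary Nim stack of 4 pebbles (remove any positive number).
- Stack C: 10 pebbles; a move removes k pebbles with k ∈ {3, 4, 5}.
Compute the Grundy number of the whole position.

5

For stack A, compute g(0), g(1), … with moves {2, 4, 6}:
g(0) = mex{} = 0
g(1) = mex{} = 0
g(2) = mex{0} = 1
g(3) = mex{0} = 1
g(4) = mex{0,1} = 2
g(5) = mex{0,1} = 2
g(6) = mex{0,1,2} = 3
g(7) = mex{0,1,2} = 3
g(8) = mex{1,2,3} = 0
g(9) = mex{1,2,3} = 0
g(10) = mex{0,2,3} = 1
g(11) = mex{0,2,3} = 1
So g(11) = 1.
Stack B is a plain Nim stack of size 4, so its Grundy value is 4.
Build the Grundy sequence for stack C with g(k) = mex{g(k−s) : s ∈ {3, 4, 5}, s ≤ k}:
g(0) = mex{} = 0
g(1) = mex{} = 0
g(2) = mex{} = 0
g(3) = mex{0} = 1
g(4) = mex{0} = 1
g(5) = mex{0} = 1
g(6) = mex{0,1} = 2
g(7) = mex{0,1} = 2
g(8) = mex{1} = 0
g(9) = mex{1,2} = 0
g(10) = mex{1,2} = 0
So g(10) = 0.
By the Sprague-Grundy theorem, the Grundy value of a sum of independent games is the XOR of the component values.
Combined value = 1 XOR 4 XOR 0 = 5.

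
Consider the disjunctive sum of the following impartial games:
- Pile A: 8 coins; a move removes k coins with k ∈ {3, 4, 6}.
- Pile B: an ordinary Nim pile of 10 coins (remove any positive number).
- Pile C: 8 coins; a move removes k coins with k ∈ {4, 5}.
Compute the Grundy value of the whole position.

10

Grundy values for pile A (subtraction set {3, 4, 6}):
k:     0  1  2  3  4  5  6  7  8
g(k):  0  0  0  1  1  1  2  2  2
So g(8) = 2.
Pile B is a plain Nim pile of size 10, so its Grundy value is 10.
Build the Grundy sequence for pile C with g(k) = mex{g(k−s) : s ∈ {4, 5}, s ≤ k}:
k:     0  1  2  3  4  5  6  7  8
g(k):  0  0  0  0  1  1  1  1  2
So g(8) = 2.
The value of a disjunctive sum is the nim-sum of the parts.
Combined value = 2 XOR 10 XOR 2 = 10.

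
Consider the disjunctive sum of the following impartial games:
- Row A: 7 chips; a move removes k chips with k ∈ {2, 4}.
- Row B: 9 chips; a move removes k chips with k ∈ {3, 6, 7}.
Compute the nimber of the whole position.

3

Build the Grundy sequence for row A with g(k) = mex{g(k−s) : s ∈ {2, 4}, s ≤ k}:
g(0) = mex{} = 0
g(1) = mex{} = 0
g(2) = mex{0} = 1
g(3) = mex{0} = 1
g(4) = mex{0,1} = 2
g(5) = mex{0,1} = 2
g(6) = mex{1,2} = 0
g(7) = mex{1,2} = 0
So g(7) = 0.
Build the Grundy sequence for row B with g(k) = mex{g(k−s) : s ∈ {3, 6, 7}, s ≤ k}:
k:     0  1  2  3  4  5  6  7  8  9
g(k):  0  0  0  1  1  1  2  2  2  3
So g(9) = 3.
By the Sprague-Grundy theorem, the Grundy value of a sum of independent games is the XOR of the component values.
Combined value = 0 ⊕ 3 = 3.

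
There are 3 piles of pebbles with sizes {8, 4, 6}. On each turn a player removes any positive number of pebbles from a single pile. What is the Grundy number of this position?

10

Nim-sum: 8 XOR 4 XOR 6 = 10.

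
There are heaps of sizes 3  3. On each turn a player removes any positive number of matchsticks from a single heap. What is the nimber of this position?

0

In binary:
  11  (3)
  11  (3)
  --
  00  (0)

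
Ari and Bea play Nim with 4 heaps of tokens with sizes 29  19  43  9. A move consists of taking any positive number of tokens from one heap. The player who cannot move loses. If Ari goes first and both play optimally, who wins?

Write each in binary and XOR column by column:
  011101  (29)
  010011  (19)
  101011  (43)
  001001  (9)
  ------
  101100  (44)
The nim-sum is 44 ≠ 0, so this is an N-position: the player to move can win; Ari has a winning move.

Ari wins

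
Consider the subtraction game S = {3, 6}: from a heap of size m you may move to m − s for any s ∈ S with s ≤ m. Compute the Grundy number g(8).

2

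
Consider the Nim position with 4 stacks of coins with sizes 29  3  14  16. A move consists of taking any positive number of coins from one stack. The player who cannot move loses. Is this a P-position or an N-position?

P-position

Write each in binary and XOR column by column:
  11101  (29)
  00011  (3)
  01110  (14)
  10000  (16)
  -----
  00000  (0)
The nim-sum is 0, so this is a P-position: the player to move is in a losing position under optimal play.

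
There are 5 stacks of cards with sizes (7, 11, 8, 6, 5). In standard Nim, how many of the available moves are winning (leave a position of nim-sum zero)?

3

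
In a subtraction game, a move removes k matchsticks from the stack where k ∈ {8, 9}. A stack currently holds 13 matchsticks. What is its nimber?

Grundy values for subtraction set {8, 9}:
k:     0  1  2  3  4  5  6  7  8  9 10 11 12 13
g(k):  0  0  0  0  0  0  0  0  1  1  1  1  1  1
So g(13) = 1.

1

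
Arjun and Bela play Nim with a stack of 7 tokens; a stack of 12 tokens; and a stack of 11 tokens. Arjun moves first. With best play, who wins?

Bela wins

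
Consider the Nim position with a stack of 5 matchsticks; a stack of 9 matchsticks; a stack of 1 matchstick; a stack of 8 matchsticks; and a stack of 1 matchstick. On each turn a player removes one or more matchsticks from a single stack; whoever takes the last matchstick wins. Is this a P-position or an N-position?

N-position

Bitwise XOR of the heap sizes:
  0101  (5)
  1001  (9)
  0001  (1)
  1000  (8)
  0001  (1)
  ----
  0100  (4)
The nim-sum is 4 ≠ 0, so this is an N-position: the player to move can win.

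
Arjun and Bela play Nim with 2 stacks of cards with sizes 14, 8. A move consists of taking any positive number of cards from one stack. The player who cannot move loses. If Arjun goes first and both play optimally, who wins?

Arjun wins

In binary:
  1110  (14)
  1000  (8)
  ----
  0110  (6)
The nim-sum is 6 ≠ 0, so this is an N-position: the player to move can win; Arjun has a winning move.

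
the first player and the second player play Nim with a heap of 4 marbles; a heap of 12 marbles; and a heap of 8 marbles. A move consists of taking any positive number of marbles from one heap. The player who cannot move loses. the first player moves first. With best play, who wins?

Nim-sum: 4 ^ 12 ^ 8 = 0.
The nim-sum is 0, so this is a P-position: the player to move is in a losing position under optimal play; the first player is about to move from it and so loses — the second player wins.

the second player wins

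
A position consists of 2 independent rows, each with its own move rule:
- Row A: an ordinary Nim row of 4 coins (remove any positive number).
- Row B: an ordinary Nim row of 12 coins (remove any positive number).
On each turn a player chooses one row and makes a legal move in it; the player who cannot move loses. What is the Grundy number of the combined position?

8

Row A is a plain Nim row of size 4, so its Grundy value is 4.
Row B is a plain Nim row of size 12, so its Grundy value is 12.
The value of a disjunctive sum is the nim-sum of the parts.
Combined value = 4 XOR 12 = 8.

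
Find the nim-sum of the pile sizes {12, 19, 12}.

19

Nim-sum: 12 XOR 19 XOR 12 = 19.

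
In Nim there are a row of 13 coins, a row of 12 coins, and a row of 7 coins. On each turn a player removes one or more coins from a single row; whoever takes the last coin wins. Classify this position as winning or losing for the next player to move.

Winning position

Compute the nim-sum pairwise:
13 ^ 12 = 1
1 ^ 7 = 6
The nim-sum is 6 ≠ 0, so this is an N-position: the player to move can win.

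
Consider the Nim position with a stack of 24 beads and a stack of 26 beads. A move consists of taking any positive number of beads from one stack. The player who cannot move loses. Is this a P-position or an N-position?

In binary:
  11000  (24)
  11010  (26)
  -----
  00010  (2)
The nim-sum is 2 ≠ 0, so this is an N-position: the player to move can win.

N-position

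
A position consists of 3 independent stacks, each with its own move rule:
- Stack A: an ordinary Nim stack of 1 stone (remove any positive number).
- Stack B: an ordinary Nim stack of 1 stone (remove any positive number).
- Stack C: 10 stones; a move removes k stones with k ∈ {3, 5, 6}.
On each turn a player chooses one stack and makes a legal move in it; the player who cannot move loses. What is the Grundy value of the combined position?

0

Stack A is a plain Nim stack of size 1, so its Grundy value is 1.
Stack B is a plain Nim stack of size 1, so its Grundy value is 1.
For stack C, compute g(0), g(1), … with moves {3, 5, 6}:
g(0) = mex{} = 0
g(1) = mex{} = 0
g(2) = mex{} = 0
g(3) = mex{0} = 1
g(4) = mex{0} = 1
g(5) = mex{0} = 1
g(6) = mex{0,1} = 2
g(7) = mex{0,1} = 2
g(8) = mex{0,1} = 2
g(9) = mex{1,2} = 0
g(10) = mex{1,2} = 0
So g(10) = 0.
By the Sprague-Grundy theorem, the Grundy value of a sum of independent games is the XOR of the component values.
Combined value = 1 XOR 1 XOR 0 = 0.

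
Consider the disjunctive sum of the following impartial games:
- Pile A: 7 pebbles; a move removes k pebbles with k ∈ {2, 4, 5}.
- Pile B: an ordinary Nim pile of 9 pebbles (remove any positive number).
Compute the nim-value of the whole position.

For pile A, compute g(0), g(1), … with moves {2, 4, 5}:
g(0) = mex{} = 0
g(1) = mex{} = 0
g(2) = mex{0} = 1
g(3) = mex{0} = 1
g(4) = mex{0,1} = 2
g(5) = mex{0,1} = 2
g(6) = mex{0,1,2} = 3
g(7) = mex{1,2} = 0
So g(7) = 0.
Pile B is a plain Nim pile of size 9, so its Grundy value is 9.
The value of a disjunctive sum is the nim-sum of the parts.
Combined value = 0 ⊕ 9 = 9.

9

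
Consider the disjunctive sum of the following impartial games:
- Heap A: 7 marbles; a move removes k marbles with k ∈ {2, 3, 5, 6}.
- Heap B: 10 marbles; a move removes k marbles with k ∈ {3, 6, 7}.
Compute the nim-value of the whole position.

3

Grundy values for heap A (subtraction set {2, 3, 5, 6}):
k:     0  1  2  3  4  5  6  7
g(k):  0  0  1  1  2  2  3  3
So g(7) = 3.
For heap B, compute g(0), g(1), … with moves {3, 6, 7}:
k:     0  1  2  3  4  5  6  7  8  9 10
g(k):  0  0  0  1  1  1  2  2  2  3  0
So g(10) = 0.
The value of a disjunctive sum is the nim-sum of the parts.
Combined value = 3 ⊕ 0 = 3.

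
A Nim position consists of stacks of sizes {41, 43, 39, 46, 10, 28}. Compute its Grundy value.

Nim-sum: 41 ⊕ 43 ⊕ 39 ⊕ 46 ⊕ 10 ⊕ 28 = 29.

29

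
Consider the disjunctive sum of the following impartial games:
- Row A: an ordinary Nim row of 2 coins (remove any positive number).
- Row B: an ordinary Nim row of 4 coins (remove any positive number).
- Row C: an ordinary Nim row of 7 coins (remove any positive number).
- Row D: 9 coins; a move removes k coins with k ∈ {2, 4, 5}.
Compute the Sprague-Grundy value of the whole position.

Row A is a plain Nim row of size 2, so its Grundy value is 2.
Row B is a plain Nim row of size 4, so its Grundy value is 4.
Row C is a plain Nim row of size 7, so its Grundy value is 7.
Build the Grundy sequence for row D with g(k) = mex{g(k−s) : s ∈ {2, 4, 5}, s ≤ k}:
k:     0  1  2  3  4  5  6  7  8  9
g(k):  0  0  1  1  2  2  3  0  0  1
So g(9) = 1.
The value of a disjunctive sum is the nim-sum of the parts.
Combined value = 2 ⊕ 4 ⊕ 7 ⊕ 1 = 0.

0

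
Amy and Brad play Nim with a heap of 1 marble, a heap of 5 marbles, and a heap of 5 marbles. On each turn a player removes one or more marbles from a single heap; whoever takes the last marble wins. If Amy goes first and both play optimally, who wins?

Amy wins

Compute the nim-sum pairwise:
1 ⊕ 5 = 4
4 ⊕ 5 = 1
The nim-sum is 1 ≠ 0, so this is an N-position: the player to move can win; Amy has a winning move.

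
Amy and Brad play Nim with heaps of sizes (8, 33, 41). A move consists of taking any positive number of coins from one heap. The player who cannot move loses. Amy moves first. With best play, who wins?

Brad wins

Write each in binary and XOR column by column:
  001000  (8)
  100001  (33)
  101001  (41)
  ------
  000000  (0)
The nim-sum is 0, so this is a P-position: the player to move is in a losing position under optimal play; Amy is about to move from it and so loses — Brad wins.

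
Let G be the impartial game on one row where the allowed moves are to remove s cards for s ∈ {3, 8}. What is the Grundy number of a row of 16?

Grundy values for subtraction set {3, 8}:
k:     0  1  2  3  4  5  6  7  8  9 10 11 12 13 14 15 16
g(k):  0  0  0  1  1  1  0  0  2  1  1  0  0  0  1  1  1
So g(16) = 1.

1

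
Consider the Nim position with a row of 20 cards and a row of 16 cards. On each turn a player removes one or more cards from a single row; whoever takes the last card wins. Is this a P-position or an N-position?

N-position

Compute the nim-sum pairwise:
20 ⊕ 16 = 4
The nim-sum is 4 ≠ 0, so this is an N-position: the player to move can win.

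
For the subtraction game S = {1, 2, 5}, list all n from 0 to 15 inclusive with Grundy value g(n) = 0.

Compute g(0), g(1), … for moves {1, 2, 5}:
k:     0  1  2  3  4  5  6  7  8  9 10 11 12 13 14 15
g(k):  0  1  2  0  1  2  0  1  2  0  1  2  0  1  2  0
The P-positions (g = 0) in 0..15 are 0, 3, 6, 9, 12, 15.

0, 3, 6, 9, 12, 15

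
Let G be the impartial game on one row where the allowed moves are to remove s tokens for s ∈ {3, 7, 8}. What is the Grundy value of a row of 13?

2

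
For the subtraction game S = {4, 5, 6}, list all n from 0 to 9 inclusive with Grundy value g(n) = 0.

Build the Grundy sequence with g(k) = mex{g(k−s) : s ∈ {4, 5, 6}, s ≤ k}:
k:     0  1  2  3  4  5  6  7  8  9
g(k):  0  0  0  0  1  1  1  1  2  2
The P-positions (g = 0) in 0..9 are 0, 1, 2, 3.

0, 1, 2, 3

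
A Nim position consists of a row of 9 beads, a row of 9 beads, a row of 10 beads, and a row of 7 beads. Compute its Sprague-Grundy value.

13

Nim-sum: 9 ⊕ 9 ⊕ 10 ⊕ 7 = 13.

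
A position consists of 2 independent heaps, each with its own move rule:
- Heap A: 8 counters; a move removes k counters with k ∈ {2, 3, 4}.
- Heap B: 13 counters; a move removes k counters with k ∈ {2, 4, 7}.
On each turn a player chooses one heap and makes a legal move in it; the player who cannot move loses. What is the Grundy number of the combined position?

3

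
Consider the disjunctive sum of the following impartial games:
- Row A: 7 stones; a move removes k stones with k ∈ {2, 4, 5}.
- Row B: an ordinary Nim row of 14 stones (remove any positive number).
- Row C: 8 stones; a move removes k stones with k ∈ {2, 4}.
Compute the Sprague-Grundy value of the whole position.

For row A, compute g(0), g(1), … with moves {2, 4, 5}:
g(0) = mex{} = 0
g(1) = mex{} = 0
g(2) = mex{0} = 1
g(3) = mex{0} = 1
g(4) = mex{0,1} = 2
g(5) = mex{0,1} = 2
g(6) = mex{0,1,2} = 3
g(7) = mex{1,2} = 0
So g(7) = 0.
Row B is a plain Nim row of size 14, so its Grundy value is 14.
Grundy values for row C (subtraction set {2, 4}):
k:     0  1  2  3  4  5  6  7  8
g(k):  0  0  1  1  2  2  0  0  1
So g(8) = 1.
The value of a disjunctive sum is the nim-sum of the parts.
Combined value = 0 ⊕ 14 ⊕ 1 = 15.

15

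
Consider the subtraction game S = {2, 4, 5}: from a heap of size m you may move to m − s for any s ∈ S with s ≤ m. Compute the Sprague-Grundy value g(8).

0

Grundy values for subtraction set {2, 4, 5}:
k:     0  1  2  3  4  5  6  7  8
g(k):  0  0  1  1  2  2  3  0  0
So g(8) = 0.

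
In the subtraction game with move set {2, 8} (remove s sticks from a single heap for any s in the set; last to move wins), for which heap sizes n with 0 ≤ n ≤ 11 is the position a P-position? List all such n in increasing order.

0, 1, 4, 5, 10, 11

Compute g(0), g(1), … for moves {2, 8}:
k:     0  1  2  3  4  5  6  7  8  9 10 11
g(k):  0  0  1  1  0  0  1  1  2  2  0  0
The P-positions (g = 0) in 0..11 are 0, 1, 4, 5, 10, 11.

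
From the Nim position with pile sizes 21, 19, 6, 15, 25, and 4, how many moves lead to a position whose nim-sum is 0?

3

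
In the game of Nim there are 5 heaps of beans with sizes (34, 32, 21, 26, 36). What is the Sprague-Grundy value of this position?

41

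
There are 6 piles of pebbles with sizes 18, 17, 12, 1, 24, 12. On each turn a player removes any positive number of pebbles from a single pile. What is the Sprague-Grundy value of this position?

26

Nim-sum: 18 ^ 17 ^ 12 ^ 1 ^ 24 ^ 12 = 26.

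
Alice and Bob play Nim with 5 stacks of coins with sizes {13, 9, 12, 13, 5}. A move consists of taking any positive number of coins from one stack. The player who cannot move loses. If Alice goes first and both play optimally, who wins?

Bob wins

Compute the nim-sum pairwise:
13 ^ 9 = 4
4 ^ 12 = 8
8 ^ 13 = 5
5 ^ 5 = 0
The nim-sum is 0, so this is a P-position: the player to move is in a losing position under optimal play; Alice is about to move from it and so loses — Bob wins.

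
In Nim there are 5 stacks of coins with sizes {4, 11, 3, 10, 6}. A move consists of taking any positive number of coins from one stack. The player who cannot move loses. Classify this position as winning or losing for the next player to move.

In binary:
  0100  (4)
  1011  (11)
  0011  (3)
  1010  (10)
  0110  (6)
  ----
  0000  (0)
The nim-sum is 0, so this is a P-position: the player to move is in a losing position under optimal play.

Losing position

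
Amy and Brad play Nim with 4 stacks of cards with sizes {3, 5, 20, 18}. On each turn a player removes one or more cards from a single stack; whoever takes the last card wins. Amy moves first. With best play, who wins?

Bitwise XOR of the heap sizes:
  00011  (3)
  00101  (5)
  10100  (20)
  10010  (18)
  -----
  00000  (0)
The nim-sum is 0, so this is a P-position: the player to move is in a losing position under optimal play; Amy is about to move from it and so loses — Brad wins.

Brad wins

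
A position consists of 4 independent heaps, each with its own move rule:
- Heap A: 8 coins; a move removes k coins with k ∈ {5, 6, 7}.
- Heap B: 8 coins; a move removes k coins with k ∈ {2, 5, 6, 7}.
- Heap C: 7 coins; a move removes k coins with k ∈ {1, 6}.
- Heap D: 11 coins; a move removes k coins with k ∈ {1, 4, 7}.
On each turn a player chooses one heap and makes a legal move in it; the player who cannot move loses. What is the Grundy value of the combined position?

Grundy values for heap A (subtraction set {5, 6, 7}):
g(0) = mex{} = 0
g(1) = mex{} = 0
g(2) = mex{} = 0
g(3) = mex{} = 0
g(4) = mex{} = 0
g(5) = mex{0} = 1
g(6) = mex{0} = 1
g(7) = mex{0} = 1
g(8) = mex{0} = 1
So g(8) = 1.
Build the Grundy sequence for heap B with g(k) = mex{g(k−s) : s ∈ {2, 5, 6, 7}, s ≤ k}:
k:     0  1  2  3  4  5  6  7  8
g(k):  0  0  1  1  0  2  1  3  2
So g(8) = 2.
Grundy values for heap C (subtraction set {1, 6}):
g(0) = mex{} = 0
g(1) = mex{0} = 1
g(2) = mex{1} = 0
g(3) = mex{0} = 1
g(4) = mex{1} = 0
g(5) = mex{0} = 1
g(6) = mex{0,1} = 2
g(7) = mex{1,2} = 0
So g(7) = 0.
Build the Grundy sequence for heap D with g(k) = mex{g(k−s) : s ∈ {1, 4, 7}, s ≤ k}:
g(0) = mex{} = 0
g(1) = mex{0} = 1
g(2) = mex{1} = 0
g(3) = mex{0} = 1
g(4) = mex{0,1} = 2
g(5) = mex{1,2} = 0
g(6) = mex{0} = 1
g(7) = mex{0,1} = 2
g(8) = mex{1,2} = 0
g(9) = mex{0} = 1
g(10) = mex{1} = 0
g(11) = mex{0,2} = 1
So g(11) = 1.
By the Sprague-Grundy theorem, the Grundy value of a sum of independent games is the XOR of the component values.
Combined value = 1 ⊕ 2 ⊕ 0 ⊕ 1 = 2.

2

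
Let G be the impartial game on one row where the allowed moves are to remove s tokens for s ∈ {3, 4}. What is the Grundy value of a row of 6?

Build the Grundy sequence with g(k) = mex{g(k−s) : s ∈ {3, 4}, s ≤ k}:
g(0) = mex{} = 0
g(1) = mex{} = 0
g(2) = mex{} = 0
g(3) = mex{0} = 1
g(4) = mex{0} = 1
g(5) = mex{0} = 1
g(6) = mex{0,1} = 2
So g(6) = 2.

2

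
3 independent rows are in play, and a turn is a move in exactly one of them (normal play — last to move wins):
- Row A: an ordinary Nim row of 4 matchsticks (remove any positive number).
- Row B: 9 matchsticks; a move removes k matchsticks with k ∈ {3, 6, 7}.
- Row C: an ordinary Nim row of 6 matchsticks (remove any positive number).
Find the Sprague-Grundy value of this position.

Row A is a plain Nim row of size 4, so its Grundy value is 4.
Grundy values for row B (subtraction set {3, 6, 7}):
g(0) = mex{} = 0
g(1) = mex{} = 0
g(2) = mex{} = 0
g(3) = mex{0} = 1
g(4) = mex{0} = 1
g(5) = mex{0} = 1
g(6) = mex{0,1} = 2
g(7) = mex{0,1} = 2
g(8) = mex{0,1} = 2
g(9) = mex{0,1,2} = 3
So g(9) = 3.
Row C is a plain Nim row of size 6, so its Grundy value is 6.
By the Sprague-Grundy theorem, the Grundy value of a sum of independent games is the XOR of the component values.
Combined value = 4 XOR 3 XOR 6 = 1.

1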